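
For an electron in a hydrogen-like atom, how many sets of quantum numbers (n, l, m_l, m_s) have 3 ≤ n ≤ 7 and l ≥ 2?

230

For each n in the range, tally the orbitals obeying l ≥ 2:
n=3 → 5; n=4 → 12; n=5 → 21; n=6 → 32; n=7 → 45.
Orbitals: 5 + 12 + 21 + 32 + 45 = 115. Including both spin states (m_s = ±1/2) gives 2 × 115 = 230 states.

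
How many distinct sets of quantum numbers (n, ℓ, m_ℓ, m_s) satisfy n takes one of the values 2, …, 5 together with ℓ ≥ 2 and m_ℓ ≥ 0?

For each n in the range, tally the orbitals obeying ℓ ≥ 2 and m_ℓ ≥ 0:
n=3 → 3; n=4 → 7; n=5 → 12.
Orbitals: 3 + 7 + 12 = 22. Including both spin states (m_s = ±1/2) gives 2 × 22 = 44 states.

44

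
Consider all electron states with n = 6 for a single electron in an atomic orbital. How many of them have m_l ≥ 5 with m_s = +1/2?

1

Per l-value: l=5 → 1.
Orbitals: 1. With m_s fixed to a single value there is one state per orbital, giving 1 state.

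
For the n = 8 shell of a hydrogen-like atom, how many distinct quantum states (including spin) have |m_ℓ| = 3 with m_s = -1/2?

10

For n = 8, ℓ ranges over 0 … 7.
Per ℓ-value: ℓ=3 → 2; ℓ=4 → 2; ℓ=5 → 2; ℓ=6 → 2; ℓ=7 → 2.
Orbitals: 2 + 2 + 2 + 2 + 2 = 10. With m_s fixed to a single value there is one state per orbital, giving 10 states.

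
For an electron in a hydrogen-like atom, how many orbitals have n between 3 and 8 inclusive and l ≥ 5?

Go shell by shell, enumerating (l, m_l) with l ≥ 5:
n=6 → 11; n=7 → 24; n=8 → 39.
Total orbitals: 11 + 24 + 39 = 74.

74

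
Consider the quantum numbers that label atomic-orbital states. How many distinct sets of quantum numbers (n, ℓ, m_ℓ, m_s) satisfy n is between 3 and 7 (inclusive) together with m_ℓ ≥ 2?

70

Per-shell orbital counts meeting the constraint:
n=3 → 1; n=4 → 3; n=5 → 6; n=6 → 10; n=7 → 15.
Orbitals: 1 + 3 + 6 + 10 + 15 = 35. Including both spin states (m_s = ±1/2) gives 2 × 35 = 70 states.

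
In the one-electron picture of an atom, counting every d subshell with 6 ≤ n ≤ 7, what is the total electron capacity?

20

A d subshell (l = 2) exists for every n ≥ 3, so shells n = 6, 7 each contribute one — 2 subshells.
Since each d subshell holds 2(2·2+1) = 10 electrons, the total is 2 × 10 = 20.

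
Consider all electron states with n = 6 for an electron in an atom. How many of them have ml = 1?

10

The (l, ml) pairs meeting ml = 1 give: l=1 → 1; l=2 → 1; l=3 → 1; l=4 → 1; l=5 → 1.
Orbitals: 1 + 1 + 1 + 1 + 1 = 5. Each orbital carries two spin states, so 5 × 2 = 10 states.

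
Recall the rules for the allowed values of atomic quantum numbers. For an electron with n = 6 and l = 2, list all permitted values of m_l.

-2, -1, 0, 1, 2

m_l takes every integer from −l to +l. With l = 2 that gives the 5 values -2, -1, 0, 1, 2.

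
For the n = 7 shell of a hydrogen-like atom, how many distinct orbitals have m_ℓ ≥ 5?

3

Contributions: ℓ=5 → 1; ℓ=6 → 2.
Total orbitals: 1 + 2 = 3.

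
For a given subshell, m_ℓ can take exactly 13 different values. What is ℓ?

m_ℓ ranges over 2ℓ+1 integers, so 2ℓ+1 = 13 ⇒ ℓ = 6.

ℓ = 6 (i)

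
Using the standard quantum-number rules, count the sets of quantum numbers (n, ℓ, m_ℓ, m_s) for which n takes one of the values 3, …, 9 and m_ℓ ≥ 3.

Count contributing orbitals for each principal shell:
n=4 → 1; n=5 → 3; n=6 → 6; n=7 → 10; n=8 → 15; n=9 → 21.
Orbitals: 1 + 3 + 6 + 10 + 15 + 21 = 56. Including both spin states (m_s = ±1/2) gives 2 × 56 = 112 states.

112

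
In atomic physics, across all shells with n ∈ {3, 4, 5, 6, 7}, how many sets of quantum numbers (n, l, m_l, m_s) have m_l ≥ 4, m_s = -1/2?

10

Work shell by shell — for each n, count the (l, m_l) pairs that satisfy m_l ≥ 4:
n=5 → 1; n=6 → 3; n=7 → 6.
Orbitals: 1 + 3 + 6 = 10. With m_s fixed to -1/2 there is one state per orbital, so 10 states.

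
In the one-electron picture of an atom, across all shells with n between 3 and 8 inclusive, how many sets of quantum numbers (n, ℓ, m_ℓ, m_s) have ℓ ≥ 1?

For each n in the range, tally the orbitals obeying ℓ ≥ 1:
n=3 → 8; n=4 → 15; n=5 → 24; n=6 → 35; n=7 → 48; n=8 → 63.
Orbitals: 8 + 15 + 24 + 35 + 48 + 63 = 193. Including both spin states (m_s = ±1/2) gives 2 × 193 = 386 states.

386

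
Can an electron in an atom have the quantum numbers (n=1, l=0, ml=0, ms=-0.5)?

n = 1 is a positive integer. l = 0 satisfies 0 ≤ l ≤ n−1 = 0. ml = 0 lies in the range −l … +l (here 0). ms = -1/2 is one of ±1/2.
All four constraints are satisfied.

Valid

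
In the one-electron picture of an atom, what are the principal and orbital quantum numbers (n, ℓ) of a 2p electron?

The leading integer gives n = 2; the letter 'p' means ℓ = 1.

n = 2, ℓ = 1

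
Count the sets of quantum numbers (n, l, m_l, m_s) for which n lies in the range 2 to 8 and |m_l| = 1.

Go shell by shell, enumerating (l, m_l) with |m_l| = 1:
n=2 → 2; n=3 → 4; n=4 → 6; n=5 → 8; n=6 → 10; n=7 → 12; n=8 → 14.
Orbitals: 2 + 4 + 6 + 8 + 10 + 12 + 14 = 56. Including both spin states (m_s = ±1/2) gives 2 × 56 = 112 states.

112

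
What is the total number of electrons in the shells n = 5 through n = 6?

122

Shell n has n² orbitals: 5²=25 + 6²=36 = 61 orbitals.
Two spin states per orbital: 2 × 61 = 122 electrons.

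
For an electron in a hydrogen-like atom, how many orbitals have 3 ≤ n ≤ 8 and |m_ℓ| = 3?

30

Go shell by shell, enumerating (ℓ, m_ℓ) with |m_ℓ| = 3:
n=4 → 2; n=5 → 4; n=6 → 6; n=7 → 8; n=8 → 10.
Total orbitals: 2 + 4 + 6 + 8 + 10 = 30.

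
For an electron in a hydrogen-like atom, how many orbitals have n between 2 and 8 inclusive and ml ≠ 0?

168

Count contributing orbitals for each principal shell:
n=2 → 2; n=3 → 6; n=4 → 12; n=5 → 20; n=6 → 30; n=7 → 42; n=8 → 56.
Total orbitals: 2 + 6 + 12 + 20 + 30 + 42 + 56 = 168.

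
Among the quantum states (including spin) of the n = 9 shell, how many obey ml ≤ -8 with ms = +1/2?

1

Go through l = 0, …, 8 (the values permitted for n = 9).
Per l-value: l=8 → 1.
Orbitals: 1. With ms fixed to a single value there is one state per orbital, giving 1 state.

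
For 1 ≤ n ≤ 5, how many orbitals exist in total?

55

Total orbitals = 1² + 2² + 3² + 4² + 5² = 55.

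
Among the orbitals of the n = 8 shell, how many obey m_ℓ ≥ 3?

15

Go through ℓ = 0, …, 7 (the values permitted for n = 8).
Per ℓ-value: ℓ=3 → 1; ℓ=4 → 2; ℓ=5 → 3; ℓ=6 → 4; ℓ=7 → 5.
Total orbitals: 1 + 2 + 3 + 4 + 5 = 15.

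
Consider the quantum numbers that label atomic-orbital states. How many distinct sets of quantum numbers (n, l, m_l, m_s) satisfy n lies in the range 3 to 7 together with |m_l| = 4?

Treat each shell separately and count matching orbitals:
n=5 → 2; n=6 → 4; n=7 → 6.
Orbitals: 2 + 4 + 6 = 12. Including both spin states (m_s = ±1/2) gives 2 × 12 = 24 states.

24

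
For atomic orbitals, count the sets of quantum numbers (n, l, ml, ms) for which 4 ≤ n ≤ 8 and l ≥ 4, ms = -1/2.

110

Count contributing orbitals for each principal shell:
n=5 → 9; n=6 → 20; n=7 → 33; n=8 → 48.
Orbitals: 9 + 20 + 33 + 48 = 110. With ms fixed to -1/2 there is one state per orbital, so 110 states.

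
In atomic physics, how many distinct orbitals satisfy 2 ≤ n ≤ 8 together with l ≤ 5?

162

Treat each shell separately and count matching orbitals:
n=2 → 4; n=3 → 9; n=4 → 16; n=5 → 25; n=6 → 36; n=7 → 36; n=8 → 36.
Total orbitals: 4 + 9 + 16 + 25 + 36 + 36 + 36 = 162.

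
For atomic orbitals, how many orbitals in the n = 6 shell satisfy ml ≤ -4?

With n = 6 the allowed l are 0, 1, …, 5.
Contributions: l=4 → 1; l=5 → 2.
Total orbitals: 1 + 2 = 3.

3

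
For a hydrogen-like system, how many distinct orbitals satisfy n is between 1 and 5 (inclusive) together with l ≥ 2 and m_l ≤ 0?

Count contributing orbitals for each principal shell:
n=3 → 3; n=4 → 7; n=5 → 12.
Total orbitals: 3 + 7 + 12 = 22.

22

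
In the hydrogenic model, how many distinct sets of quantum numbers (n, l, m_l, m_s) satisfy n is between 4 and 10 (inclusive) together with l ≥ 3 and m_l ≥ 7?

Go shell by shell, enumerating (l, m_l) with l ≥ 3 and m_l ≥ 7:
n=8 → 1; n=9 → 3; n=10 → 6.
Orbitals: 1 + 3 + 6 = 10. Including both spin states (m_s = ±1/2) gives 2 × 10 = 20 states.

20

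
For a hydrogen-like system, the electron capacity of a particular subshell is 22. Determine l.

2(2l+1) = 22 ⇒ 2l+1 = 11 ⇒ l = 5.

l = 5 (h)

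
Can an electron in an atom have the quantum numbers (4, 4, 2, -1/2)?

The orbital quantum number must satisfy 0 ≤ l ≤ n−1. With n = 4 the allowed l values are 0, 1, 2, 3, so l = 4 is out of range.

Not allowed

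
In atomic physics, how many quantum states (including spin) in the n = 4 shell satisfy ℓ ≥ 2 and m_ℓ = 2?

Go through ℓ = 0, …, 3 (the values permitted for n = 4).
Contributions: ℓ=2 → 1; ℓ=3 → 1.
Orbitals: 1 + 1 = 2. Each orbital carries two spin states, so 2 × 2 = 4 states.

4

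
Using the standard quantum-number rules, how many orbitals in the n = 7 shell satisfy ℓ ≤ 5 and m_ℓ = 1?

With n = 7 the allowed ℓ are 0, 1, …, 6.
Orbitals with ℓ ≤ 5 and m_ℓ = 1, by ℓ: ℓ=1 → 1; ℓ=2 → 1; ℓ=3 → 1; ℓ=4 → 1; ℓ=5 → 1.
Total orbitals: 1 + 1 + 1 + 1 + 1 = 5.

5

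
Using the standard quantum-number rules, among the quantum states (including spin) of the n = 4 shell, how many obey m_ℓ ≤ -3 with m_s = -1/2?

1

With n = 4 the allowed ℓ are 0, 1, …, 3.
Orbitals with m_ℓ ≤ -3, by ℓ: ℓ=3 → 1.
Orbitals: 1. With m_s fixed to a single value there is one state per orbital, giving 1 state.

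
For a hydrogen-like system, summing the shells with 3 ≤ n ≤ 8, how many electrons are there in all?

Shell n has n² orbitals: 3²=9 + 4²=16 + 5²=25 + 6²=36 + 7²=49 + 8²=64 = 199 orbitals.
Two spin states per orbital: 2 × 199 = 398 electrons.

398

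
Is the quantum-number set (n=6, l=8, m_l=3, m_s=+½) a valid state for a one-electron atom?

The orbital quantum number must satisfy 0 ≤ l ≤ n−1. With n = 6 the allowed l values are 0, 1, 2, 3, 4, 5, so l = 8 is out of range.

No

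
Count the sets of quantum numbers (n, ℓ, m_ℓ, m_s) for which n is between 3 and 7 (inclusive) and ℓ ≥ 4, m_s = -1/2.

62

Treat each shell separately and count matching orbitals:
n=5 → 9; n=6 → 20; n=7 → 33.
Orbitals: 9 + 20 + 33 = 62. With m_s fixed to -1/2 there is one state per orbital, so 62 states.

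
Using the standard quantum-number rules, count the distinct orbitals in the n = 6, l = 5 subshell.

11

A subshell has 2l+1 orbitals; with l = 5, that's 11.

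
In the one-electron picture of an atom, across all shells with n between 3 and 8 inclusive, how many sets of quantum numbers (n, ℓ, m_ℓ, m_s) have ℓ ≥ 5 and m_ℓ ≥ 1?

Work shell by shell — for each n, count the (ℓ, m_ℓ) pairs that satisfy ℓ ≥ 5 and m_ℓ ≥ 1:
n=6 → 5; n=7 → 11; n=8 → 18.
Orbitals: 5 + 11 + 18 = 34. Including both spin states (m_s = ±1/2) gives 2 × 34 = 68 states.

68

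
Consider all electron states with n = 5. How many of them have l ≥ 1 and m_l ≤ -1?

20

For n = 5, l ranges over 0 … 4.
Orbitals with l ≥ 1 and m_l ≤ -1, by l: l=1 → 1; l=2 → 2; l=3 → 3; l=4 → 4.
Orbitals: 1 + 2 + 3 + 4 = 10. Each orbital carries two spin states, so 10 × 2 = 20 states.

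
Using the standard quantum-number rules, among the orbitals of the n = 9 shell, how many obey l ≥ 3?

72

Go through l = 0, …, 8 (the values permitted for n = 9).
The (l, ml) pairs meeting l ≥ 3 give: l=3 → 7; l=4 → 9; l=5 → 11; l=6 → 13; l=7 → 15; l=8 → 17.
Total orbitals: 7 + 9 + 11 + 13 + 15 + 17 = 72.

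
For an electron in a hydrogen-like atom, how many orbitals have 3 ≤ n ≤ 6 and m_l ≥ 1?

Work shell by shell — for each n, count the (l, m_l) pairs that satisfy m_l ≥ 1:
n=3 → 3; n=4 → 6; n=5 → 10; n=6 → 15.
Total orbitals: 3 + 6 + 10 + 15 = 34.

34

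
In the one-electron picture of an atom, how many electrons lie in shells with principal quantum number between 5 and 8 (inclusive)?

348

Shell n has n² orbitals: 5²=25 + 6²=36 + 7²=49 + 8²=64 = 174 orbitals.
Two spin states per orbital: 2 × 174 = 348 electrons.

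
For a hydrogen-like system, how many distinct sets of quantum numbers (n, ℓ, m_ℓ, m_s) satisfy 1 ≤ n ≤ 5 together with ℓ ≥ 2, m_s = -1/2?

Count contributing orbitals for each principal shell:
n=3 → 5; n=4 → 12; n=5 → 21.
Orbitals: 5 + 12 + 21 = 38. With m_s fixed to -1/2 there is one state per orbital, so 38 states.

38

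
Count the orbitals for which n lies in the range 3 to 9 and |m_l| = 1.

For each n in the range, tally the orbitals obeying |m_l| = 1:
n=3 → 4; n=4 → 6; n=5 → 8; n=6 → 10; n=7 → 12; n=8 → 14; n=9 → 16.
Total orbitals: 4 + 6 + 8 + 10 + 12 + 14 + 16 = 70.

70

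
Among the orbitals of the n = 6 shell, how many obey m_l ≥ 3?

6

Per l-value: l=3 → 1; l=4 → 2; l=5 → 3.
Total orbitals: 1 + 2 + 3 = 6.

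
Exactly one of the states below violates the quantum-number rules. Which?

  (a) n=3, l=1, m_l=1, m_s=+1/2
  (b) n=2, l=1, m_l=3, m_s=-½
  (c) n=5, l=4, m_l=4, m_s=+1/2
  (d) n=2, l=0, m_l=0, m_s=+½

(b) has |m_l| = 3 > l = 1, violating −l ≤ m_l ≤ l.
The remaining sets (a), (c), (d) satisfy all four rules.

(b)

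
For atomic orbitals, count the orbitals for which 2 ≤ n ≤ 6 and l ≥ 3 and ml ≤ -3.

Count contributing orbitals for each principal shell:
n=4 → 1; n=5 → 3; n=6 → 6.
Total orbitals: 1 + 3 + 6 = 10.

10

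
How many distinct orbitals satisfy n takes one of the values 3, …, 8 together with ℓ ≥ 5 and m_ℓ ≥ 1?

34

Count contributing orbitals for each principal shell:
n=6 → 5; n=7 → 11; n=8 → 18.
Total orbitals: 5 + 11 + 18 = 34.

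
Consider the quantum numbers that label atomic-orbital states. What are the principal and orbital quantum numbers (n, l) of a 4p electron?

The leading integer gives n = 4; the letter 'p' means l = 1.

n = 4, l = 1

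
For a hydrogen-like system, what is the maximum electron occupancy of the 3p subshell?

6

A subshell with l = 1 has 2l+1 = 3 orbitals, each holding 2 electrons (spin ±1/2), so 3 × 2 = 6.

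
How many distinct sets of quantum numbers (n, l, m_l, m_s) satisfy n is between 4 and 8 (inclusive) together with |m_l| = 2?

80

For each n in the range, tally the orbitals obeying |m_l| = 2:
n=4 → 4; n=5 → 6; n=6 → 8; n=7 → 10; n=8 → 12.
Orbitals: 4 + 6 + 8 + 10 + 12 = 40. Including both spin states (m_s = ±1/2) gives 2 × 40 = 80 states.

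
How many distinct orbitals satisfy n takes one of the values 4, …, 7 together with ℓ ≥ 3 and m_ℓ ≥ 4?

Go shell by shell, enumerating (ℓ, m_ℓ) with ℓ ≥ 3 and m_ℓ ≥ 4:
n=5 → 1; n=6 → 3; n=7 → 6.
Total orbitals: 1 + 3 + 6 = 10.

10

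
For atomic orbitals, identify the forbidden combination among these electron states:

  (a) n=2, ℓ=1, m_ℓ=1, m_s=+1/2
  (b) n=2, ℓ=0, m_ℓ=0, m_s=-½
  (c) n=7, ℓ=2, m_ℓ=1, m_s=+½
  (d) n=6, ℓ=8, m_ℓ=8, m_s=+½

(d) has ℓ = 8 ≥ n = 6, violating 0 ≤ ℓ ≤ n−1.
The remaining sets (a), (b), (c) satisfy all four rules.

(d)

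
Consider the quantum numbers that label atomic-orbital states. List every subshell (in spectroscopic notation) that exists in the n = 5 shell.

For n = 5, l runs from 0 to 4. In spectroscopic notation l = 0,1,2,… ↔ s,p,d,f,g,h,i, so the subshells are 5s, 5p, 5d, 5f, 5g.

5s, 5p, 5d, 5f, 5g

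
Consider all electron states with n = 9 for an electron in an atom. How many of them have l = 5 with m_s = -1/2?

11

With n = 9 the allowed l are 0, 1, …, 8.
The (l, m_l) pairs meeting l = 5 give: l=5 → 11.
Orbitals: 11. With m_s fixed to a single value there is one state per orbital, giving 11 states.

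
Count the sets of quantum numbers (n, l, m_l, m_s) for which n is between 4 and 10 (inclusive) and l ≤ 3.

Work shell by shell — for each n, count the (l, m_l) pairs that satisfy l ≤ 3:
n=4 → 16; n=5 → 16; n=6 → 16; n=7 → 16; n=8 → 16; n=9 → 16; n=10 → 16.
Orbitals: 16 + 16 + 16 + 16 + 16 + 16 + 16 = 112. Including both spin states (m_s = ±1/2) gives 2 × 112 = 224 states.

224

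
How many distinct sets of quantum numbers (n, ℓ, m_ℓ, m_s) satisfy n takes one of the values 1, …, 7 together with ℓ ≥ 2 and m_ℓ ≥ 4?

For each n in the range, tally the orbitals obeying ℓ ≥ 2 and m_ℓ ≥ 4:
n=5 → 1; n=6 → 3; n=7 → 6.
Orbitals: 1 + 3 + 6 = 10. Including both spin states (m_s = ±1/2) gives 2 × 10 = 20 states.

20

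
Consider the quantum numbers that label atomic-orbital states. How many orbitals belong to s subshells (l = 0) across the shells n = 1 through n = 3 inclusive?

3

An s subshell (l = 0) exists for every n ≥ 1, so shells n = 1, 2, 3 each contribute one — 3 subshells.
Since each s subshell has 2·0+1 = 1 orbital, the total is 3 × 1 = 3.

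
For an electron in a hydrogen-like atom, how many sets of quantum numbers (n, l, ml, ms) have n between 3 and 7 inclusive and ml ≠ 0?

220

Go shell by shell, enumerating (l, ml) with ml ≠ 0:
n=3 → 6; n=4 → 12; n=5 → 20; n=6 → 30; n=7 → 42.
Orbitals: 6 + 12 + 20 + 30 + 42 = 110. Including both spin states (ms = ±1/2) gives 2 × 110 = 220 states.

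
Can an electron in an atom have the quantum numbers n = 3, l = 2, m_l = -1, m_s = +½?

Allowed

n = 3 is a positive integer. l = 2 satisfies 0 ≤ l ≤ n−1 = 2. m_l = -1 lies in the range −l … +l (here −2 … 2). m_s = +1/2 is one of ±1/2.
All four constraints are satisfied.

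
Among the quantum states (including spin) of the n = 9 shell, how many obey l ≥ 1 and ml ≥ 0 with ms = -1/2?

For n = 9, l ranges over 0 … 8.
Orbitals with l ≥ 1 and ml ≥ 0, by l: l=1 → 2; l=2 → 3; l=3 → 4; l=4 → 5; l=5 → 6; l=6 → 7; l=7 → 8; l=8 → 9.
Orbitals: 2 + 3 + 4 + 5 + 6 + 7 + 8 + 9 = 44. With ms fixed to a single value there is one state per orbital, giving 44 states.

44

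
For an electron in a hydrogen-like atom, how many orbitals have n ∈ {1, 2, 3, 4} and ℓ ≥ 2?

17

Work shell by shell — for each n, count the (ℓ, m_ℓ) pairs that satisfy ℓ ≥ 2:
n=3 → 5; n=4 → 12.
Total orbitals: 5 + 12 = 17.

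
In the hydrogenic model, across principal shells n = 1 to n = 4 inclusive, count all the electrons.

Shell n has n² orbitals: 1²=1 + 2²=4 + 3²=9 + 4²=16 = 30 orbitals.
Two spin states per orbital: 2 × 30 = 60 electrons.

60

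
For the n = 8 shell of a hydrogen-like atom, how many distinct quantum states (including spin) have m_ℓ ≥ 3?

Orbitals with m_ℓ ≥ 3, by ℓ: ℓ=3 → 1; ℓ=4 → 2; ℓ=5 → 3; ℓ=6 → 4; ℓ=7 → 5.
Orbitals: 1 + 2 + 3 + 4 + 5 = 15. Each orbital carries two spin states, so 15 × 2 = 30 states.

30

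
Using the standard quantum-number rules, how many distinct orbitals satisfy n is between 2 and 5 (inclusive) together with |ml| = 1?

20

Treat each shell separately and count matching orbitals:
n=2 → 2; n=3 → 4; n=4 → 6; n=5 → 8.
Total orbitals: 2 + 4 + 6 + 8 = 20.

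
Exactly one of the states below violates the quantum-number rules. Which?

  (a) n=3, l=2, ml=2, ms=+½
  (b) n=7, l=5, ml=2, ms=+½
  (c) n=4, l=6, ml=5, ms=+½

(c)

(c) has l = 6 ≥ n = 4, violating 0 ≤ l ≤ n−1.
The remaining sets (a), (b) satisfy all four rules.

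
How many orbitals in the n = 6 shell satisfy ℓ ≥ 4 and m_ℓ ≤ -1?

9

With n = 6 the allowed ℓ are 0, 1, …, 5.
Contributions: ℓ=4 → 4; ℓ=5 → 5.
Total orbitals: 4 + 5 = 9.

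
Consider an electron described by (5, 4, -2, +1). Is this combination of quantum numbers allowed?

The spin quantum number for an electron can only be ms = +1/2 or −1/2; ms = +1 is not one of those.

Invalid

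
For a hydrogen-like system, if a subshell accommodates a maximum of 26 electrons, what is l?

2(2l+1) = 26 ⇒ 2l+1 = 13 ⇒ l = 6.

l = 6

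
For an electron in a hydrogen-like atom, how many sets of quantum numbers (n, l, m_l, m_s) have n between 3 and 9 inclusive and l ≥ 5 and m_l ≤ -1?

120

Per-shell orbital counts meeting the constraint:
n=6 → 5; n=7 → 11; n=8 → 18; n=9 → 26.
Orbitals: 5 + 11 + 18 + 26 = 60. Including both spin states (m_s = ±1/2) gives 2 × 60 = 120 states.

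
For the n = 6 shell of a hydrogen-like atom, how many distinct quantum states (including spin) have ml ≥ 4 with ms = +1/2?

Orbitals with ml ≥ 4, by l: l=4 → 1; l=5 → 2.
Orbitals: 1 + 2 = 3. With ms fixed to a single value there is one state per orbital, giving 3 states.

3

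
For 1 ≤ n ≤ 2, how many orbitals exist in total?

Total orbitals = 1² + 2² = 5.

5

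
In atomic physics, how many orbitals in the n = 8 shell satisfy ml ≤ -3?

With n = 8 the allowed l are 0, 1, …, 7.
The (l, ml) pairs meeting ml ≤ -3 give: l=3 → 1; l=4 → 2; l=5 → 3; l=6 → 4; l=7 → 5.
Total orbitals: 1 + 2 + 3 + 4 + 5 = 15.

15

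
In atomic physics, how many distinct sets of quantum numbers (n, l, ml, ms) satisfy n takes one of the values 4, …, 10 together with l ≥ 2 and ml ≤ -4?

112

Per-shell orbital counts meeting the constraint:
n=5 → 1; n=6 → 3; n=7 → 6; n=8 → 10; n=9 → 15; n=10 → 21.
Orbitals: 1 + 3 + 6 + 10 + 15 + 21 = 56. Including both spin states (ms = ±1/2) gives 2 × 56 = 112 states.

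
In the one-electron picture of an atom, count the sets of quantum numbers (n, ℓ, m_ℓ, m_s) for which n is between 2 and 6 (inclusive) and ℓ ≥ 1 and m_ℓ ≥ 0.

Count contributing orbitals for each principal shell:
n=2 → 2; n=3 → 5; n=4 → 9; n=5 → 14; n=6 → 20.
Orbitals: 2 + 5 + 9 + 14 + 20 = 50. Including both spin states (m_s = ±1/2) gives 2 × 50 = 100 states.

100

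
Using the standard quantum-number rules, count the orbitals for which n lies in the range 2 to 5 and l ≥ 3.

23

Treat each shell separately and count matching orbitals:
n=4 → 7; n=5 → 16.
Total orbitals: 7 + 16 = 23.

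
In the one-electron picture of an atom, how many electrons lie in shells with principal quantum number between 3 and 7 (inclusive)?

270

Shell n has n² orbitals: 3²=9 + 4²=16 + 5²=25 + 6²=36 + 7²=49 = 135 orbitals.
Two spin states per orbital: 2 × 135 = 270 electrons.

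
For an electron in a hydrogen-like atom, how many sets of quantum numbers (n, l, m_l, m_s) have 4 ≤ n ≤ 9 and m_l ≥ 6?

Count contributing orbitals for each principal shell:
n=7 → 1; n=8 → 3; n=9 → 6.
Orbitals: 1 + 3 + 6 = 10. Including both spin states (m_s = ±1/2) gives 2 × 10 = 20 states.

20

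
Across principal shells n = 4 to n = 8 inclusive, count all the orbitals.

190

Shell n has n² orbitals: 4²=16 + 5²=25 + 6²=36 + 7²=49 + 8²=64 = 190 orbitals.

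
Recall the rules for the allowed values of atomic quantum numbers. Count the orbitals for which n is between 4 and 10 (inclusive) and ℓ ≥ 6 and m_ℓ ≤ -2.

60

Work shell by shell — for each n, count the (ℓ, m_ℓ) pairs that satisfy ℓ ≥ 6 and m_ℓ ≤ -2:
n=7 → 5; n=8 → 11; n=9 → 18; n=10 → 26.
Total orbitals: 5 + 11 + 18 + 26 = 60.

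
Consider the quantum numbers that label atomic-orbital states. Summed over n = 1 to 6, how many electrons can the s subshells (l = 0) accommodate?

12

An s subshell (l = 0) exists for every n ≥ 1, so shells n = 1, 2, 3, 4, 5, 6 each contribute one — 6 subshells.
Since each s subshell holds 2(2·0+1) = 2 electrons, the total is 6 × 2 = 12.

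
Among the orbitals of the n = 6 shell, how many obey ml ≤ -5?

1

For n = 6, l ranges over 0 … 5.
Orbitals with ml ≤ -5, by l: l=5 → 1.
Total orbitals: 1.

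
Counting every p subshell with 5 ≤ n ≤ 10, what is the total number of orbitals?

18

A p subshell (ℓ = 1) exists for every n ≥ 2, so shells n = 5, 6, 7, 8, 9, 10 each contribute one — 6 subshells.
Since each p subshell has 2·1+1 = 3 orbitals, the total is 6 × 3 = 18.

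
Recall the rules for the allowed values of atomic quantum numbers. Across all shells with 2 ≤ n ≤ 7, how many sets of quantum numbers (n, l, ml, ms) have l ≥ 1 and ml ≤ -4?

20

Go shell by shell, enumerating (l, ml) with l ≥ 1 and ml ≤ -4:
n=5 → 1; n=6 → 3; n=7 → 6.
Orbitals: 1 + 3 + 6 = 10. Including both spin states (ms = ±1/2) gives 2 × 10 = 20 states.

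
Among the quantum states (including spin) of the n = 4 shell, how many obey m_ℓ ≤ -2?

6

The (ℓ, m_ℓ) pairs meeting m_ℓ ≤ -2 give: ℓ=2 → 1; ℓ=3 → 2.
Orbitals: 1 + 2 = 3. Each orbital carries two spin states, so 3 × 2 = 6 states.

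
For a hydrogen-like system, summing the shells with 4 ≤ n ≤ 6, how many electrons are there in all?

Shell n has n² orbitals: 4²=16 + 5²=25 + 6²=36 = 77 orbitals.
Two spin states per orbital: 2 × 77 = 154 electrons.

154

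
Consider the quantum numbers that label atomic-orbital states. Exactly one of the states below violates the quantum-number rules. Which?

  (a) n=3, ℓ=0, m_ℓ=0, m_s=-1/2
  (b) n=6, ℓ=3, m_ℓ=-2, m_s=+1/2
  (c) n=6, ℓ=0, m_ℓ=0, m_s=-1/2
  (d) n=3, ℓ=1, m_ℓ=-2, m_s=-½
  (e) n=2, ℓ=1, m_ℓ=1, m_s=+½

(d)

(d) has |m_ℓ| = 2 > ℓ = 1, violating −ℓ ≤ m_ℓ ≤ ℓ.
The remaining sets (a), (b), (c), (e) satisfy all four rules.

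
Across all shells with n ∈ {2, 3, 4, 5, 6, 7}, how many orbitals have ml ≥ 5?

4

Work shell by shell — for each n, count the (l, ml) pairs that satisfy ml ≥ 5:
n=6 → 1; n=7 → 3.
Total orbitals: 1 + 3 = 4.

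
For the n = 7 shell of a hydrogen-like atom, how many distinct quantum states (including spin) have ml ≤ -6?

2

The (l, ml) pairs meeting ml ≤ -6 give: l=6 → 1.
Orbitals: 1. Each orbital carries two spin states, so 1 × 2 = 2 states.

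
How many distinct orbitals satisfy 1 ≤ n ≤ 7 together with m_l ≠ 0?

For each n in the range, tally the orbitals obeying m_l ≠ 0:
n=2 → 2; n=3 → 6; n=4 → 12; n=5 → 20; n=6 → 30; n=7 → 42.
Total orbitals: 2 + 6 + 12 + 20 + 30 + 42 = 112.

112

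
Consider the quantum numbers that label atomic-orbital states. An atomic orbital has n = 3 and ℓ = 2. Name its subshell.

3d

ℓ = 2 corresponds to the letter 'd', so the subshell is 3d.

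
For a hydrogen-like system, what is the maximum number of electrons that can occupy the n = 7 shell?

98

A shell holds 2n² electrons: 2 × 7² = 2 × 49 = 98.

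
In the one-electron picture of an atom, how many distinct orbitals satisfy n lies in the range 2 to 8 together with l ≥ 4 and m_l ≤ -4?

Per-shell orbital counts meeting the constraint:
n=5 → 1; n=6 → 3; n=7 → 6; n=8 → 10.
Total orbitals: 1 + 3 + 6 + 10 = 20.

20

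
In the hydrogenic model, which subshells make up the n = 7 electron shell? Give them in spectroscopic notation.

For n = 7, ℓ runs from 0 to 6. In spectroscopic notation ℓ = 0,1,2,… ↔ s,p,d,f,g,h,i, so the subshells are 7s, 7p, 7d, 7f, 7g, 7h, 7i.

7s, 7p, 7d, 7f, 7g, 7h, 7i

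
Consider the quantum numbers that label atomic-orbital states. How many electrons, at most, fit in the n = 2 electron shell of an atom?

A shell holds 2n² electrons: 2 × 2² = 2 × 4 = 8.

8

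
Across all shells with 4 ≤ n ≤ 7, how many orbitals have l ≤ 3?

Go shell by shell, enumerating (l, m_l) with l ≤ 3:
n=4 → 16; n=5 → 16; n=6 → 16; n=7 → 16.
Total orbitals: 16 + 16 + 16 + 16 = 64.

64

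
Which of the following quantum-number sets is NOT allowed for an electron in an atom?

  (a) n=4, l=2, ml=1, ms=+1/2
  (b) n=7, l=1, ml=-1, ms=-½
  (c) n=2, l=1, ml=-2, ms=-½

(c) has |ml| = 2 > l = 1, violating −l ≤ ml ≤ l.
The remaining sets (a), (b) satisfy all four rules.

(c)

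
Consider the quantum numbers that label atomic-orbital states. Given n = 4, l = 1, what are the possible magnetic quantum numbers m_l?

m_l takes every integer from −l to +l. With l = 1 that gives the 3 values -1, 0, 1.

-1, 0, 1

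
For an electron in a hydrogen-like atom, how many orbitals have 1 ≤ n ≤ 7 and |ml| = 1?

Count contributing orbitals for each principal shell:
n=2 → 2; n=3 → 4; n=4 → 6; n=5 → 8; n=6 → 10; n=7 → 12.
Total orbitals: 2 + 4 + 6 + 8 + 10 + 12 = 42.

42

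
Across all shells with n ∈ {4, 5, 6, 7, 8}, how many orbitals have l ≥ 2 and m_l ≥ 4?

20

For each n in the range, tally the orbitals obeying l ≥ 2 and m_l ≥ 4:
n=5 → 1; n=6 → 3; n=7 → 6; n=8 → 10.
Total orbitals: 1 + 3 + 6 + 10 = 20.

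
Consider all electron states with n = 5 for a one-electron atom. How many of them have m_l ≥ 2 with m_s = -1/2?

With n = 5 the allowed l are 0, 1, …, 4.
Orbitals with m_l ≥ 2, by l: l=2 → 1; l=3 → 2; l=4 → 3.
Orbitals: 1 + 2 + 3 = 6. With m_s fixed to a single value there is one state per orbital, giving 6 states.

6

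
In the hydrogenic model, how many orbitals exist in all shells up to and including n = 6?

91

Total orbitals = 1² + 2² + 3² + 4² + 5² + 6² = 91.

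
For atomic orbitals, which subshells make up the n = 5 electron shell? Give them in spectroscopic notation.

5s, 5p, 5d, 5f, 5g

For n = 5, ℓ runs from 0 to 4. In spectroscopic notation ℓ = 0,1,2,… ↔ s,p,d,f,g,h,i, so the subshells are 5s, 5p, 5d, 5f, 5g.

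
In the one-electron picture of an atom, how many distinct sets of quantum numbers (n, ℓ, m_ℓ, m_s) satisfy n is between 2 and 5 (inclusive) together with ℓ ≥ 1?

100

For each n in the range, tally the orbitals obeying ℓ ≥ 1:
n=2 → 3; n=3 → 8; n=4 → 15; n=5 → 24.
Orbitals: 3 + 8 + 15 + 24 = 50. Including both spin states (m_s = ±1/2) gives 2 × 50 = 100 states.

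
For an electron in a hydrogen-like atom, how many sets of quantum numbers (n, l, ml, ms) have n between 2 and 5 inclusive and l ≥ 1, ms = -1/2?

For each n in the range, tally the orbitals obeying l ≥ 1:
n=2 → 3; n=3 → 8; n=4 → 15; n=5 → 24.
Orbitals: 3 + 8 + 15 + 24 = 50. With ms fixed to -1/2 there is one state per orbital, so 50 states.

50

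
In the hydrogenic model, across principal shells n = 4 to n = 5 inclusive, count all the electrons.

82

Shell n has n² orbitals: 4²=16 + 5²=25 = 41 orbitals.
Two spin states per orbital: 2 × 41 = 82 electrons.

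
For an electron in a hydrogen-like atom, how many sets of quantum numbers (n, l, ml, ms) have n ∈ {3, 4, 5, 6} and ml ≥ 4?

8

For each n in the range, tally the orbitals obeying ml ≥ 4:
n=5 → 1; n=6 → 3.
Orbitals: 1 + 3 = 4. Including both spin states (ms = ±1/2) gives 2 × 4 = 8 states.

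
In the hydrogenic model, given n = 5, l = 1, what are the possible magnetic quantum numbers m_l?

-1, 0, 1

m_l takes every integer from −l to +l. With l = 1 that gives the 3 values -1, 0, 1.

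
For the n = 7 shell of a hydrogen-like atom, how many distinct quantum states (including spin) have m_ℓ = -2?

10

For n = 7, ℓ ranges over 0 … 6.
Contributions: ℓ=2 → 1; ℓ=3 → 1; ℓ=4 → 1; ℓ=5 → 1; ℓ=6 → 1.
Orbitals: 1 + 1 + 1 + 1 + 1 = 5. Each orbital carries two spin states, so 5 × 2 = 10 states.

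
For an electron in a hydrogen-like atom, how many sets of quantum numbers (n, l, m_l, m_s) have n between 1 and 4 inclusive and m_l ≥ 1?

Treat each shell separately and count matching orbitals:
n=2 → 1; n=3 → 3; n=4 → 6.
Orbitals: 1 + 3 + 6 = 10. Including both spin states (m_s = ±1/2) gives 2 × 10 = 20 states.

20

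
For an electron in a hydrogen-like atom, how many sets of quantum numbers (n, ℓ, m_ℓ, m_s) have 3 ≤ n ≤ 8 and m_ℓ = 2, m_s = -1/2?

Treat each shell separately and count matching orbitals:
n=3 → 1; n=4 → 2; n=5 → 3; n=6 → 4; n=7 → 5; n=8 → 6.
Orbitals: 1 + 2 + 3 + 4 + 5 + 6 = 21. With m_s fixed to -1/2 there is one state per orbital, so 21 states.

21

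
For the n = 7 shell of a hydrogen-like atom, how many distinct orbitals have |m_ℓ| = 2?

10

The (ℓ, m_ℓ) pairs meeting |m_ℓ| = 2 give: ℓ=2 → 2; ℓ=3 → 2; ℓ=4 → 2; ℓ=5 → 2; ℓ=6 → 2.
Total orbitals: 2 + 2 + 2 + 2 + 2 = 10.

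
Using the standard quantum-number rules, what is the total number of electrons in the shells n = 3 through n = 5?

100

Shell n has n² orbitals: 3²=9 + 4²=16 + 5²=25 = 50 orbitals.
Two spin states per orbital: 2 × 50 = 100 electrons.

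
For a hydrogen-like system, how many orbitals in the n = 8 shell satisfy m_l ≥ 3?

15

Go through l = 0, …, 7 (the values permitted for n = 8).
Orbitals with m_l ≥ 3, by l: l=3 → 1; l=4 → 2; l=5 → 3; l=6 → 4; l=7 → 5.
Total orbitals: 1 + 2 + 3 + 4 + 5 = 15.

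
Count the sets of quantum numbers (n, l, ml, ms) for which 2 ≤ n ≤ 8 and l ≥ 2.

Go shell by shell, enumerating (l, ml) with l ≥ 2:
n=3 → 5; n=4 → 12; n=5 → 21; n=6 → 32; n=7 → 45; n=8 → 60.
Orbitals: 5 + 12 + 21 + 32 + 45 + 60 = 175. Including both spin states (ms = ±1/2) gives 2 × 175 = 350 states.

350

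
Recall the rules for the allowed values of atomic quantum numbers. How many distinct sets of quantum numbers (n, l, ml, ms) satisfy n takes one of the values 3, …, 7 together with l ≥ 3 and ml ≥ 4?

20

Treat each shell separately and count matching orbitals:
n=5 → 1; n=6 → 3; n=7 → 6.
Orbitals: 1 + 3 + 6 = 10. Including both spin states (ms = ±1/2) gives 2 × 10 = 20 states.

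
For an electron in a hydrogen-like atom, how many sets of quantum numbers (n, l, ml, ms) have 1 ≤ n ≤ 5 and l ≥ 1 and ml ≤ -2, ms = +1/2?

10

For each n in the range, tally the orbitals obeying l ≥ 1 and ml ≤ -2:
n=3 → 1; n=4 → 3; n=5 → 6.
Orbitals: 1 + 3 + 6 = 10. With ms fixed to +1/2 there is one state per orbital, so 10 states.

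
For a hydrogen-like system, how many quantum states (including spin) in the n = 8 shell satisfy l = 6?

The n = 8 shell has l = 0 through 7; check each.
The (l, ml) pairs meeting l = 6 give: l=6 → 13.
Orbitals: 13. Each orbital carries two spin states, so 13 × 2 = 26 states.

26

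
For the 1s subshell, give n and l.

The leading integer gives n = 1; the letter 's' means l = 0.

n = 1, l = 0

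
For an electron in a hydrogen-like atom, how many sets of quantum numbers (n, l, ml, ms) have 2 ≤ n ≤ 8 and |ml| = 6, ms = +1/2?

Count contributing orbitals for each principal shell:
n=7 → 2; n=8 → 4.
Orbitals: 2 + 4 = 6. With ms fixed to +1/2 there is one state per orbital, so 6 states.

6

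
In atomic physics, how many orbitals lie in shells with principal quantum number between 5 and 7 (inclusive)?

110

Shell n has n² orbitals: 5²=25 + 6²=36 + 7²=49 = 110 orbitals.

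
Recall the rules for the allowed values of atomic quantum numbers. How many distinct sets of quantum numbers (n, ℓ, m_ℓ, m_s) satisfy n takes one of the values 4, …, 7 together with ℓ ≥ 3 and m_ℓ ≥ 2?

60

For each n in the range, tally the orbitals obeying ℓ ≥ 3 and m_ℓ ≥ 2:
n=4 → 2; n=5 → 5; n=6 → 9; n=7 → 14.
Orbitals: 2 + 5 + 9 + 14 = 30. Including both spin states (m_s = ±1/2) gives 2 × 30 = 60 states.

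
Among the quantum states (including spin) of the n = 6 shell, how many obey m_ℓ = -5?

Per ℓ-value: ℓ=5 → 1.
Orbitals: 1. Each orbital carries two spin states, so 1 × 2 = 2 states.

2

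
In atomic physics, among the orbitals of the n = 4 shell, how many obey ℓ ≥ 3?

Contributions: ℓ=3 → 7.
Total orbitals: 7.

7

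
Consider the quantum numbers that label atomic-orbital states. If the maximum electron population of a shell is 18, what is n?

n = 3

2n² = 18 ⇒ n² = 9 ⇒ n = 3.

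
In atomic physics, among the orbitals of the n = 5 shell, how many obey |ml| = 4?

The (l, ml) pairs meeting |ml| = 4 give: l=4 → 2.
Total orbitals: 2.

2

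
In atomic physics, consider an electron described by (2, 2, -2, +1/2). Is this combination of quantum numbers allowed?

The orbital quantum number must satisfy 0 ≤ l ≤ n−1. With n = 2 the allowed l values are 0, 1, so l = 2 is out of range.

Invalid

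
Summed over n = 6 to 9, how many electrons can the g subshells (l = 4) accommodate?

A g subshell (l = 4) exists for every n ≥ 5, so shells n = 6, 7, 8, 9 each contribute one — 4 subshells.
Since each g subshell holds 2(2·4+1) = 18 electrons, the total is 4 × 18 = 72.

72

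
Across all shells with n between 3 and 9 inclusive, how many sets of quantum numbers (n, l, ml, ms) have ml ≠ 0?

Treat each shell separately and count matching orbitals:
n=3 → 6; n=4 → 12; n=5 → 20; n=6 → 30; n=7 → 42; n=8 → 56; n=9 → 72.
Orbitals: 6 + 12 + 20 + 30 + 42 + 56 + 72 = 238. Including both spin states (ms = ±1/2) gives 2 × 238 = 476 states.

476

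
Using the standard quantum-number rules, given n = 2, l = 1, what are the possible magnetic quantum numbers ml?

ml takes every integer from −l to +l. With l = 1 that gives the 3 values -1, 0, 1.

-1, 0, 1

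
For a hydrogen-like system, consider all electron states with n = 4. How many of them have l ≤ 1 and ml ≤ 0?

6

For n = 4, l ranges over 0 … 3.
Orbitals with l ≤ 1 and ml ≤ 0, by l: l=0 → 1; l=1 → 2.
Orbitals: 1 + 2 = 3. Each orbital carries two spin states, so 3 × 2 = 6 states.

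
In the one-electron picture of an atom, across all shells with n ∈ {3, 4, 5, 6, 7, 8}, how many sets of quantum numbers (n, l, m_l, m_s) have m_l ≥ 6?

8

Go shell by shell, enumerating (l, m_l) with m_l ≥ 6:
n=7 → 1; n=8 → 3.
Orbitals: 1 + 3 = 4. Including both spin states (m_s = ±1/2) gives 2 × 4 = 8 states.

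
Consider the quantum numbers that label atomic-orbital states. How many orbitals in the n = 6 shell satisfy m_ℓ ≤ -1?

Contributions: ℓ=1 → 1; ℓ=2 → 2; ℓ=3 → 3; ℓ=4 → 4; ℓ=5 → 5.
Total orbitals: 1 + 2 + 3 + 4 + 5 = 15.

15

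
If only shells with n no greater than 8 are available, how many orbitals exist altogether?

Total orbitals = 1² + 2² + 3² + 4² + 5² + 6² + 7² + 8² = 204.

204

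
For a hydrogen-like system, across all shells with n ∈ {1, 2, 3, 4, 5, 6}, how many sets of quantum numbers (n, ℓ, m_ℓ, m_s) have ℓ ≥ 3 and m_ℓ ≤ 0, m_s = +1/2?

Treat each shell separately and count matching orbitals:
n=4 → 4; n=5 → 9; n=6 → 15.
Orbitals: 4 + 9 + 15 = 28. With m_s fixed to +1/2 there is one state per orbital, so 28 states.

28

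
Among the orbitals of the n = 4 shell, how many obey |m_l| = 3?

2

Orbitals with |m_l| = 3, by l: l=3 → 2.
Total orbitals: 2.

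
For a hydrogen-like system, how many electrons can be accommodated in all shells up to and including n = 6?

182

Total orbitals = 1² + 2² + 3² + 4² + 5² + 6² = 91. Doubling for spin gives 182 electrons.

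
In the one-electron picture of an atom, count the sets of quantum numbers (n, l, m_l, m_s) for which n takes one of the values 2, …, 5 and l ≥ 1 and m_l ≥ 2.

Count contributing orbitals for each principal shell:
n=3 → 1; n=4 → 3; n=5 → 6.
Orbitals: 1 + 3 + 6 = 10. Including both spin states (m_s = ±1/2) gives 2 × 10 = 20 states.

20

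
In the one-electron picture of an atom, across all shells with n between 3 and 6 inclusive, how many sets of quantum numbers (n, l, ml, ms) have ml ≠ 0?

136

Per-shell orbital counts meeting the constraint:
n=3 → 6; n=4 → 12; n=5 → 20; n=6 → 30.
Orbitals: 6 + 12 + 20 + 30 = 68. Including both spin states (ms = ±1/2) gives 2 × 68 = 136 states.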